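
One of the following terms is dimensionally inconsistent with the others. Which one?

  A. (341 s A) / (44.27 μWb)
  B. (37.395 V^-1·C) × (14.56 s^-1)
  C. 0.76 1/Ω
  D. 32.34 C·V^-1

In SI base units:
  A. [s·A] / [kg·m²·s⁻²·A⁻¹] = kg⁻¹·m⁻²·s³·A²
  B. [kg⁻¹·m⁻²·s⁴·A²] · [s⁻¹] = kg⁻¹·m⁻²·s³·A²
  C. Ω⁻¹ = (V·A⁻¹)⁻¹ = kg⁻¹·m⁻²·s³·A²
  D. C·V⁻¹ = s·A·(J·C⁻¹)⁻¹ = kg⁻¹·m⁻²·s⁴·A²
All reduce to kg⁻¹·m⁻²·s³·A² except D., which is kg⁻¹·m⁻²·s⁴·A².

D.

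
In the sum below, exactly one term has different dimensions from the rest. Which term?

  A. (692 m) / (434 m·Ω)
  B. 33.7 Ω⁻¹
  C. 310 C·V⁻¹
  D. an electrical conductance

In SI base units:
  A. [m] / [kg·m³·s⁻³·A⁻²] = kg⁻¹·m⁻²·s³·A²
  B. Ω⁻¹ = (V·A⁻¹)⁻¹ = kg⁻¹·m⁻²·s³·A²
  C. C·V⁻¹ = s·A·(J·C⁻¹)⁻¹ = kg⁻¹·m⁻²·s⁴·A²
  D. [electrical conductance] = kg⁻¹·m⁻²·s³·A²
All reduce to kg⁻¹·m⁻²·s³·A² except C., which is kg⁻¹·m⁻²·s⁴·A².

C.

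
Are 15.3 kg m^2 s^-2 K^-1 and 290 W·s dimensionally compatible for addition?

Reduce each to base SI dimensions:
  15.3 kg m^2 s^-2 K^-1:  kg·m²·s⁻²·K⁻¹
  290 W·s:  W·s = J·s⁻¹·s = kg·m²·s⁻²
kg·m²·s⁻²·K⁻¹ ≠ kg·m²·s⁻², so they cannot be added.

No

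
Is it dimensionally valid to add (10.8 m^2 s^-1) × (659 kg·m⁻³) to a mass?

Dimensions:
  (10.8 m^2 s^-1) × (659 kg·m⁻³):  [m²·s⁻¹] · [kg·m⁻³] = kg·m⁻¹·s⁻¹
  a mass:  [mass] = kg
kg·m⁻¹·s⁻¹ ≠ kg, so they cannot be added.

No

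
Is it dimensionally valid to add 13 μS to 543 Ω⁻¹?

Yes

Dimensions:
  13 μS:  S = Ω⁻¹ = kg⁻¹·m⁻²·s³·A²
  543 Ω⁻¹:  Ω⁻¹ = (V·A⁻¹)⁻¹ = kg⁻¹·m⁻²·s³·A²
Both are kg⁻¹·m⁻²·s³·A², so they have the same dimensions and can be added.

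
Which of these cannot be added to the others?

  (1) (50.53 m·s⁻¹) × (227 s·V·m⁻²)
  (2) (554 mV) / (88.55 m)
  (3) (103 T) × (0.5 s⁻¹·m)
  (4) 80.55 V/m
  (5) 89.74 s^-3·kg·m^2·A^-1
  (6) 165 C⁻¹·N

(5)

Expand each in SI base units:
  (1) [m·s⁻¹] · [kg·s⁻²·A⁻¹] = kg·m·s⁻³·A⁻¹
  (2) [kg·m²·s⁻³·A⁻¹] / [m] = kg·m·s⁻³·A⁻¹
  (3) [kg·s⁻²·A⁻¹] · [m·s⁻¹] = kg·m·s⁻³·A⁻¹
  (4) V·m⁻¹ = J·C⁻¹·m⁻¹ = kg·m·s⁻³·A⁻¹
  (5) kg·m²·s⁻³·A⁻¹
  (6) N·C⁻¹ = kg·m·s⁻²·(s·A)⁻¹ = kg·m·s⁻³·A⁻¹
All reduce to kg·m·s⁻³·A⁻¹ except (5), which is kg·m²·s⁻³·A⁻¹.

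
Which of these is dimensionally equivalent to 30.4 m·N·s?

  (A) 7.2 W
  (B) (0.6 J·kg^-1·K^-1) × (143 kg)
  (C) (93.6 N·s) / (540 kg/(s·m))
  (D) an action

(D)

Reference: N·m·s = kg·m·s⁻²·m·s = kg·m²·s⁻¹.
Each option:
  (A) W = J·s⁻¹ = kg·m²·s⁻³
  (B) [m²·s⁻²·K⁻¹] · [kg] = kg·m²·s⁻²·K⁻¹
  (C) [kg·m·s⁻¹] / [kg·m⁻¹·s⁻¹] = m²
  (D) [action] = kg·m²·s⁻¹  ← same
Only (D) matches kg·m²·s⁻¹.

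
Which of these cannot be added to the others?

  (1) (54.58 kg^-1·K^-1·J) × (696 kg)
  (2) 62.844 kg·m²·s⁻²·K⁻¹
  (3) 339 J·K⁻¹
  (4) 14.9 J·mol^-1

Expand each in SI base units:
  (1) [m²·s⁻²·K⁻¹] · [kg] = kg·m²·s⁻²·K⁻¹
  (2) kg·m²·s⁻²·K⁻¹
  (3) J·K⁻¹ = N·m·K⁻¹ = kg·m²·s⁻²·K⁻¹
  (4) J·mol⁻¹ = N·m·mol⁻¹ = kg·m²·s⁻²·mol⁻¹
All reduce to kg·m²·s⁻²·K⁻¹ except (4), which is kg·m²·s⁻²·mol⁻¹.

(4)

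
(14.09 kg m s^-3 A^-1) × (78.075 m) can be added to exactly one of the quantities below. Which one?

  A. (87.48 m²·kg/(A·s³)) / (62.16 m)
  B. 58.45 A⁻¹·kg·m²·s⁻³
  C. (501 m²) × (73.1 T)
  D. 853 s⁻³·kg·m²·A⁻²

B.

Reference: [kg·m·s⁻³·A⁻¹] · [m] = kg·m²·s⁻³·A⁻¹.
Each option:
  A. [kg·m²·s⁻³·A⁻¹] / [m] = kg·m·s⁻³·A⁻¹
  B. kg·m²·s⁻³·A⁻¹  ← same
  C. [m²] · [kg·s⁻²·A⁻¹] = kg·m²·s⁻²·A⁻¹
  D. kg·m²·s⁻³·A⁻²
Only B. matches kg·m²·s⁻³·A⁻¹.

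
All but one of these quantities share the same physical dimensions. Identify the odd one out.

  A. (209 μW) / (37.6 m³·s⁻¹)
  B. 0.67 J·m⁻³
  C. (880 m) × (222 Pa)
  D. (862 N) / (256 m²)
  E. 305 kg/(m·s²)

Dimensions:
  A. [kg·m²·s⁻³] / [m³·s⁻¹] = kg·m⁻¹·s⁻²
  B. J·m⁻³ = N·m·m⁻³ = kg·m⁻¹·s⁻²
  C. [m] · [kg·m⁻¹·s⁻²] = kg·s⁻²
  D. [kg·m·s⁻²] / [m²] = kg·m⁻¹·s⁻²
  E. kg·m⁻¹·s⁻²
All reduce to kg·m⁻¹·s⁻² except C., which is kg·s⁻².

C.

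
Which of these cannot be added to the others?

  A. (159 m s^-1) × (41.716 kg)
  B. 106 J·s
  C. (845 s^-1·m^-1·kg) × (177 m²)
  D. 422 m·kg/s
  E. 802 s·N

Expand each in SI base units:
  A. [m·s⁻¹] · [kg] = kg·m·s⁻¹
  B. J·s = N·m·s = kg·m²·s⁻¹
  C. [kg·m⁻¹·s⁻¹] · [m²] = kg·m·s⁻¹
  D. kg·m·s⁻¹
  E. N·s = kg·m·s⁻²·s = kg·m·s⁻¹
All reduce to kg·m·s⁻¹ except B., which is kg·m²·s⁻¹.

B.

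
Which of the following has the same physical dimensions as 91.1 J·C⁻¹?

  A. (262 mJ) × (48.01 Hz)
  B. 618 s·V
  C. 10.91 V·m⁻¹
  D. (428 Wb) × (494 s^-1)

Reference: J·C⁻¹ = N·m·(s·A)⁻¹ = kg·m²·s⁻³·A⁻¹.
Each option:
  A. [kg·m²·s⁻²] · [s⁻¹] = kg·m²·s⁻³
  B. V·s = J·C⁻¹·s = kg·m²·s⁻²·A⁻¹
  C. V·m⁻¹ = J·C⁻¹·m⁻¹ = kg·m·s⁻³·A⁻¹
  D. [kg·m²·s⁻²·A⁻¹] · [s⁻¹] = kg·m²·s⁻³·A⁻¹  ← same
Only D. matches kg·m²·s⁻³·A⁻¹.

D.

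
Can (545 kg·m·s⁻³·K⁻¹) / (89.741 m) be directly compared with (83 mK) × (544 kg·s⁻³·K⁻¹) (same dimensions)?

No

Reduce each to base SI dimensions:
  (545 kg·m·s⁻³·K⁻¹) / (89.741 m):  [kg·m·s⁻³·K⁻¹] / [m] = kg·s⁻³·K⁻¹
  (83 mK) × (544 kg·s⁻³·K⁻¹):  [K] · [kg·s⁻³·K⁻¹] = kg·s⁻³
kg·s⁻³·K⁻¹ ≠ kg·s⁻³, so they cannot be added.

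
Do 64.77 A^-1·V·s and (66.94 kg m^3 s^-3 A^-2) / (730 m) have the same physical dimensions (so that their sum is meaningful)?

No

In SI base units:
  64.77 A^-1·V·s:  V·s·A⁻¹ = J·C⁻¹·s·A⁻¹ = kg·m²·s⁻²·A⁻²
  (66.94 kg m^3 s^-3 A^-2) / (730 m):  [kg·m³·s⁻³·A⁻²] / [m] = kg·m²·s⁻³·A⁻²
kg·m²·s⁻²·A⁻² ≠ kg·m²·s⁻³·A⁻², so they cannot be added.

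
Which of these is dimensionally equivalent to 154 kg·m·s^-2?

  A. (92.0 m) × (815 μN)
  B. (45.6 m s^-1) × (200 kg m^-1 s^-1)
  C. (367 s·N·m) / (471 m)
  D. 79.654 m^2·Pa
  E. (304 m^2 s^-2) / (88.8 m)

Reference: kg·m·s⁻².
Each option:
  A. [m] · [kg·m·s⁻²] = kg·m²·s⁻²
  B. [m·s⁻¹] · [kg·m⁻¹·s⁻¹] = kg·s⁻²
  C. [kg·m²·s⁻¹] / [m] = kg·m·s⁻¹
  D. Pa·m² = N·m⁻²·m² = kg·m·s⁻²  ← same
  E. [m²·s⁻²] / [m] = m·s⁻²
Only D. matches kg·m·s⁻².

D.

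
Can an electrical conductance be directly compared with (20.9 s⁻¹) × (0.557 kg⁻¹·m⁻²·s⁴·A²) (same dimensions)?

Yes

In SI base units:
  an electrical conductance:  [electrical conductance] = kg⁻¹·m⁻²·s³·A²
  (20.9 s⁻¹) × (0.557 kg⁻¹·m⁻²·s⁴·A²):  [s⁻¹] · [kg⁻¹·m⁻²·s⁴·A²] = kg⁻¹·m⁻²·s³·A²
Both are kg⁻¹·m⁻²·s³·A², so they have the same dimensions and can be added.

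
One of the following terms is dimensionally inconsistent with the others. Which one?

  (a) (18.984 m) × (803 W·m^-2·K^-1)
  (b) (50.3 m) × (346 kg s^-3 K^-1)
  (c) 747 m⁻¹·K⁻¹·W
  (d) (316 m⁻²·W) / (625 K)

(d)

Dimensions:
  (a) [m] · [kg·s⁻³·K⁻¹] = kg·m·s⁻³·K⁻¹
  (b) [m] · [kg·s⁻³·K⁻¹] = kg·m·s⁻³·K⁻¹
  (c) W·m⁻¹·K⁻¹ = J·s⁻¹·m⁻¹·K⁻¹ = kg·m·s⁻³·K⁻¹
  (d) [kg·s⁻³] / [K] = kg·s⁻³·K⁻¹
All reduce to kg·m·s⁻³·K⁻¹ except (d), which is kg·s⁻³·K⁻¹.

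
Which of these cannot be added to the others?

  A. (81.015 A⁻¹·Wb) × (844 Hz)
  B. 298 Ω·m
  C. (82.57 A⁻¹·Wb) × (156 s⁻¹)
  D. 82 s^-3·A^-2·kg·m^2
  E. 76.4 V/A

In SI base units:
  A. [kg·m²·s⁻²·A⁻²] · [s⁻¹] = kg·m²·s⁻³·A⁻²
  B. Ω·m = V·A⁻¹·m = kg·m³·s⁻³·A⁻²
  C. [kg·m²·s⁻²·A⁻²] · [s⁻¹] = kg·m²·s⁻³·A⁻²
  D. kg·m²·s⁻³·A⁻²
  E. V·A⁻¹ = J·C⁻¹·A⁻¹ = kg·m²·s⁻³·A⁻²
All reduce to kg·m²·s⁻³·A⁻² except B., which is kg·m³·s⁻³·A⁻².

B.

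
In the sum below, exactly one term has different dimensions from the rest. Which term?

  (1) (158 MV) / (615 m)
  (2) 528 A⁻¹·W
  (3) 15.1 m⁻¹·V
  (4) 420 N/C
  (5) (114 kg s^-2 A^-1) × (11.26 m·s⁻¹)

Reduce each to base SI dimensions:
  (1) [kg·m²·s⁻³·A⁻¹] / [m] = kg·m·s⁻³·A⁻¹
  (2) W·A⁻¹ = J·s⁻¹·A⁻¹ = kg·m²·s⁻³·A⁻¹
  (3) V·m⁻¹ = J·C⁻¹·m⁻¹ = kg·m·s⁻³·A⁻¹
  (4) N·C⁻¹ = kg·m·s⁻²·(s·A)⁻¹ = kg·m·s⁻³·A⁻¹
  (5) [kg·s⁻²·A⁻¹] · [m·s⁻¹] = kg·m·s⁻³·A⁻¹
All reduce to kg·m·s⁻³·A⁻¹ except (2), which is kg·m²·s⁻³·A⁻¹.

(2)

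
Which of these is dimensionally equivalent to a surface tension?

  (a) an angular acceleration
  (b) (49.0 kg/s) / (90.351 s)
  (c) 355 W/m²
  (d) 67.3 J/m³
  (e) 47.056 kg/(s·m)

(b)

Reference: [surface tension] = kg·s⁻².
Each option:
  (a) [angular acceleration] = s⁻²
  (b) [kg·s⁻¹] / [s] = kg·s⁻²  ← same
  (c) W·m⁻² = J·s⁻¹·m⁻² = kg·s⁻³
  (d) J·m⁻³ = N·m·m⁻³ = kg·m⁻¹·s⁻²
  (e) kg·m⁻¹·s⁻¹
Only (b) matches kg·s⁻².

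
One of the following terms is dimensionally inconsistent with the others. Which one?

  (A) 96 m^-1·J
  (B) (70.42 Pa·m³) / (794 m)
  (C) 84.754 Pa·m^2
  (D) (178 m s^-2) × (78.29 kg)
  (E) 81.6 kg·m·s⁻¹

(E)

In SI base units:
  (A) J·m⁻¹ = N·m·m⁻¹ = kg·m·s⁻²
  (B) [kg·m²·s⁻²] / [m] = kg·m·s⁻²
  (C) Pa·m² = N·m⁻²·m² = kg·m·s⁻²
  (D) [m·s⁻²] · [kg] = kg·m·s⁻²
  (E) kg·m·s⁻¹
All reduce to kg·m·s⁻² except (E), which is kg·m·s⁻¹.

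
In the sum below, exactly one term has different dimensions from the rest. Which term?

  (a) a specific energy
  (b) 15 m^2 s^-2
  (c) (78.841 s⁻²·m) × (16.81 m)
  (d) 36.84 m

In SI base units:
  (a) [specific energy] = m²·s⁻²
  (b) m²·s⁻²
  (c) [m·s⁻²] · [m] = m²·s⁻²
  (d) m
All reduce to m²·s⁻² except (d), which is m.

(d)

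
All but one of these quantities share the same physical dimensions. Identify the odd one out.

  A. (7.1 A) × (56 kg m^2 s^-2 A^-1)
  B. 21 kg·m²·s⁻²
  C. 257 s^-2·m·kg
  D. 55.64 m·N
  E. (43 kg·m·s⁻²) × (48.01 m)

Work out the base dimensions of each:
  A. [A] · [kg·m²·s⁻²·A⁻¹] = kg·m²·s⁻²
  B. kg·m²·s⁻²
  C. kg·m·s⁻²
  D. N·m = kg·m·s⁻²·m = kg·m²·s⁻²
  E. [kg·m·s⁻²] · [m] = kg·m²·s⁻²
All reduce to kg·m²·s⁻² except C., which is kg·m·s⁻².

C.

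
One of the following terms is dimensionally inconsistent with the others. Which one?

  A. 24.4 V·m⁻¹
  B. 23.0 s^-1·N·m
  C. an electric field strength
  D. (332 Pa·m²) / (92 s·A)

B.

Dimensions:
  A. V·m⁻¹ = J·C⁻¹·m⁻¹ = kg·m·s⁻³·A⁻¹
  B. N·m·s⁻¹ = kg·m·s⁻²·m·s⁻¹ = kg·m²·s⁻³
  C. [electric field strength] = kg·m·s⁻³·A⁻¹
  D. [kg·m·s⁻²] / [s·A] = kg·m·s⁻³·A⁻¹
All reduce to kg·m·s⁻³·A⁻¹ except B., which is kg·m²·s⁻³.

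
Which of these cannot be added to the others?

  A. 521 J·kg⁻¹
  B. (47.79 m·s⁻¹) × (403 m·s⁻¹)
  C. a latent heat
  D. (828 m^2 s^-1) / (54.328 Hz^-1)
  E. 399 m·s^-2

In SI base units:
  A. J·kg⁻¹ = N·m·kg⁻¹ = m²·s⁻²
  B. [m·s⁻¹] · [m·s⁻¹] = m²·s⁻²
  C. [latent heat] = m²·s⁻²
  D. [m²·s⁻¹] / [s] = m²·s⁻²
  E. m·s⁻²
All reduce to m²·s⁻² except E., which is m·s⁻².

E.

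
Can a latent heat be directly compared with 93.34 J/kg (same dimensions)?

Work out the base dimensions of each:
  a latent heat:  [latent heat] = m²·s⁻²
  93.34 J/kg:  J·kg⁻¹ = N·m·kg⁻¹ = m²·s⁻²
Both are m²·s⁻², so they have the same dimensions and can be added.

Yes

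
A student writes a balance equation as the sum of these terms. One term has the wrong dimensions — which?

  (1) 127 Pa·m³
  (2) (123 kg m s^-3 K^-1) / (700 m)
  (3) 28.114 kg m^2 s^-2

In SI base units:
  (1) Pa·m³ = N·m⁻²·m³ = kg·m²·s⁻²
  (2) [kg·m·s⁻³·K⁻¹] / [m] = kg·s⁻³·K⁻¹
  (3) kg·m²·s⁻²
All reduce to kg·m²·s⁻² except (2), which is kg·s⁻³·K⁻¹.

(2)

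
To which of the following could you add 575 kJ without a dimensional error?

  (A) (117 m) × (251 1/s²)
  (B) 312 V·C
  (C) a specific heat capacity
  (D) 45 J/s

Reference: J = N·m = kg·m²·s⁻².
Each option:
  (A) [m] · [s⁻²] = m·s⁻²
  (B) C·V = s·A·J·C⁻¹ = kg·m²·s⁻²  ← same
  (C) [specific heat capacity] = m²·s⁻²·K⁻¹
  (D) J·s⁻¹ = N·m·s⁻¹ = kg·m²·s⁻³
Only (B) matches kg·m²·s⁻².

(B)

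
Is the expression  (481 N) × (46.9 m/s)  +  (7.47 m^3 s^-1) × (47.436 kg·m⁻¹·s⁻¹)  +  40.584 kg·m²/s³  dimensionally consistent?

In SI base units:
  (481 N) × (46.9 m/s):  [kg·m·s⁻²] · [m·s⁻¹] = kg·m²·s⁻³
  (7.47 m^3 s^-1) × (47.436 kg·m⁻¹·s⁻¹):  [m³·s⁻¹] · [kg·m⁻¹·s⁻¹] = kg·m²·s⁻²
  40.584 kg·m²/s³:  kg·m²·s⁻³
The terms do not share a single dimension (kg·m²·s⁻² vs kg·m²·s⁻³).

No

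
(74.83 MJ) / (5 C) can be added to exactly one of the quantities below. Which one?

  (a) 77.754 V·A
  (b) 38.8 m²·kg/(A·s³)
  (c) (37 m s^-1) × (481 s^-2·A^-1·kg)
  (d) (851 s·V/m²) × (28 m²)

Reference: [kg·m²·s⁻²] / [s·A] = kg·m²·s⁻³·A⁻¹.
Each option:
  (a) V·A = J·C⁻¹·A = kg·m²·s⁻³
  (b) kg·m²·s⁻³·A⁻¹  ← same
  (c) [m·s⁻¹] · [kg·s⁻²·A⁻¹] = kg·m·s⁻³·A⁻¹
  (d) [kg·s⁻²·A⁻¹] · [m²] = kg·m²·s⁻²·A⁻¹
Only (b) matches kg·m²·s⁻³·A⁻¹.

(b)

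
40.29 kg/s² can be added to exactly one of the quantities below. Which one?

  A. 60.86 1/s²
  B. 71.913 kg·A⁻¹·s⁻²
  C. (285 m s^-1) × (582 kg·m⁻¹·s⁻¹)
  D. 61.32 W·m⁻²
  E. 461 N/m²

Reference: kg·s⁻².
Each option:
  A. s⁻²
  B. kg·s⁻²·A⁻¹
  C. [m·s⁻¹] · [kg·m⁻¹·s⁻¹] = kg·s⁻²  ← same
  D. W·m⁻² = J·s⁻¹·m⁻² = kg·s⁻³
  E. N·m⁻² = kg·m·s⁻²·m⁻² = kg·m⁻¹·s⁻²
Only C. matches kg·s⁻².

C.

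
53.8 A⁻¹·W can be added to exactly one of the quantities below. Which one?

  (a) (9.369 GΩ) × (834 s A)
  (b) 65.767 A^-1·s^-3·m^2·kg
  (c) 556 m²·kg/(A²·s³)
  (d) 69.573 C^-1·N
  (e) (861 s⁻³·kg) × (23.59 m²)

Reference: W·A⁻¹ = J·s⁻¹·A⁻¹ = kg·m²·s⁻³·A⁻¹.
Each option:
  (a) [kg·m²·s⁻³·A⁻²] · [s·A] = kg·m²·s⁻²·A⁻¹
  (b) kg·m²·s⁻³·A⁻¹  ← same
  (c) kg·m²·s⁻³·A⁻²
  (d) N·C⁻¹ = kg·m·s⁻²·(s·A)⁻¹ = kg·m·s⁻³·A⁻¹
  (e) [kg·s⁻³] · [m²] = kg·m²·s⁻³
Only (b) matches kg·m²·s⁻³·A⁻¹.

(b)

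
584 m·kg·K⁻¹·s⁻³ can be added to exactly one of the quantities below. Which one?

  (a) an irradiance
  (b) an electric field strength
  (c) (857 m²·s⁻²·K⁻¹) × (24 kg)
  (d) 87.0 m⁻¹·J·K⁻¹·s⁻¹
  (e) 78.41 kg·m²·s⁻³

(d)

Reference: kg·m·s⁻³·K⁻¹.
Each option:
  (a) [irradiance] = kg·s⁻³
  (b) [electric field strength] = kg·m·s⁻³·A⁻¹
  (c) [m²·s⁻²·K⁻¹] · [kg] = kg·m²·s⁻²·K⁻¹
  (d) J·s⁻¹·m⁻¹·K⁻¹ = N·m·s⁻¹·m⁻¹·K⁻¹ = kg·m·s⁻³·K⁻¹  ← same
  (e) kg·m²·s⁻³
Only (d) matches kg·m·s⁻³·K⁻¹.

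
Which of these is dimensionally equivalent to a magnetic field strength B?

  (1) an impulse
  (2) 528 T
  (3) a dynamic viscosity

(2)

Reference: [magnetic field strength B] = kg·s⁻²·A⁻¹.
Each option:
  (1) [impulse] = kg·m·s⁻¹
  (2) T = Wb·m⁻² = kg·s⁻²·A⁻¹  ← same
  (3) [dynamic viscosity] = kg·m⁻¹·s⁻¹
Only (2) matches kg·s⁻²·A⁻¹.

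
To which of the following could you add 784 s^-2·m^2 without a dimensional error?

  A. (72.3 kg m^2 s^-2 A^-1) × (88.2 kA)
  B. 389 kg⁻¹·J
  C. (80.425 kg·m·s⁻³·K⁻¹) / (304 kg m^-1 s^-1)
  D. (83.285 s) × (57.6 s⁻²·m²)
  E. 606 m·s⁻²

B.

Reference: m²·s⁻².
Each option:
  A. [kg·m²·s⁻²·A⁻¹] · [A] = kg·m²·s⁻²
  B. J·kg⁻¹ = N·m·kg⁻¹ = m²·s⁻²  ← same
  C. [kg·m·s⁻³·K⁻¹] / [kg·m⁻¹·s⁻¹] = m²·s⁻²·K⁻¹
  D. [s] · [m²·s⁻²] = m²·s⁻¹
  E. m·s⁻²
Only B. matches m²·s⁻².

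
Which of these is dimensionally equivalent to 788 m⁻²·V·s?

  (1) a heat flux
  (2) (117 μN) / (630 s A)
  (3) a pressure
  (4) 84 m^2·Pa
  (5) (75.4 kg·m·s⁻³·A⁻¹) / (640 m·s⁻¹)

(5)

Reference: V·s·m⁻² = J·C⁻¹·s·m⁻² = kg·s⁻²·A⁻¹.
Each option:
  (1) [heat flux] = kg·s⁻³
  (2) [kg·m·s⁻²] / [s·A] = kg·m·s⁻³·A⁻¹
  (3) [pressure] = kg·m⁻¹·s⁻²
  (4) Pa·m² = N·m⁻²·m² = kg·m·s⁻²
  (5) [kg·m·s⁻³·A⁻¹] / [m·s⁻¹] = kg·s⁻²·A⁻¹  ← same
Only (5) matches kg·s⁻²·A⁻¹.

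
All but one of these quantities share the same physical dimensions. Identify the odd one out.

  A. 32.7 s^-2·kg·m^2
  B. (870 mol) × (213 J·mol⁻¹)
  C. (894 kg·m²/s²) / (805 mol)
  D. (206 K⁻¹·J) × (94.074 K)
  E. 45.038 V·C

Work out the base dimensions of each:
  A. kg·m²·s⁻²
  B. [mol] · [kg·m²·s⁻²·mol⁻¹] = kg·m²·s⁻²
  C. [kg·m²·s⁻²] / [mol] = kg·m²·s⁻²·mol⁻¹
  D. [kg·m²·s⁻²·K⁻¹] · [K] = kg·m²·s⁻²
  E. C·V = s·A·J·C⁻¹ = kg·m²·s⁻²
All reduce to kg·m²·s⁻² except C., which is kg·m²·s⁻²·mol⁻¹.

C.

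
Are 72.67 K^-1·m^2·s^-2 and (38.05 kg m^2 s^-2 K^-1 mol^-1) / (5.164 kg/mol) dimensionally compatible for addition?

Yes

In SI base units:
  72.67 K^-1·m^2·s^-2:  m²·s⁻²·K⁻¹
  (38.05 kg m^2 s^-2 K^-1 mol^-1) / (5.164 kg/mol):  [kg·m²·s⁻²·K⁻¹·mol⁻¹] / [kg·mol⁻¹] = m²·s⁻²·K⁻¹
Both are m²·s⁻²·K⁻¹, so they have the same dimensions and can be added.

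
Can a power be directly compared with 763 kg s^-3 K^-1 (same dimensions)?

No

Reduce each to base SI dimensions:
  a power:  [power] = kg·m²·s⁻³
  763 kg s^-3 K^-1:  kg·s⁻³·K⁻¹
kg·m²·s⁻³ ≠ kg·s⁻³·K⁻¹, so they cannot be added.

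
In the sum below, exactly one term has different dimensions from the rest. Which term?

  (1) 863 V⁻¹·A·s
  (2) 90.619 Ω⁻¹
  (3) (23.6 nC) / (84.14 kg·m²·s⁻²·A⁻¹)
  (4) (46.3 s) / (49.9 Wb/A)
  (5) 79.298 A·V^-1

(1)

Reduce each to base SI dimensions:
  (1) A·s·V⁻¹ = A·s·(J·C⁻¹)⁻¹ = kg⁻¹·m⁻²·s⁴·A²
  (2) Ω⁻¹ = (V·A⁻¹)⁻¹ = kg⁻¹·m⁻²·s³·A²
  (3) [s·A] / [kg·m²·s⁻²·A⁻¹] = kg⁻¹·m⁻²·s³·A²
  (4) [s] / [kg·m²·s⁻²·A⁻²] = kg⁻¹·m⁻²·s³·A²
  (5) A·V⁻¹ = A·(J·C⁻¹)⁻¹ = kg⁻¹·m⁻²·s³·A²
All reduce to kg⁻¹·m⁻²·s³·A² except (1), which is kg⁻¹·m⁻²·s⁴·A².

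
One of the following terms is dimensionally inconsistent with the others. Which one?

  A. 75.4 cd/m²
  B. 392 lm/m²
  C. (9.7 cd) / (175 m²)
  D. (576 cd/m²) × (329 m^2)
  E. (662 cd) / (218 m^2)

D.

Dimensions:
  A. cd·m⁻² = m⁻²·cd
  B. lm·m⁻² = cd·m⁻² = m⁻²·cd
  C. [cd] / [m²] = m⁻²·cd
  D. [m⁻²·cd] · [m²] = cd
  E. [cd] / [m²] = m⁻²·cd
All reduce to m⁻²·cd except D., which is cd.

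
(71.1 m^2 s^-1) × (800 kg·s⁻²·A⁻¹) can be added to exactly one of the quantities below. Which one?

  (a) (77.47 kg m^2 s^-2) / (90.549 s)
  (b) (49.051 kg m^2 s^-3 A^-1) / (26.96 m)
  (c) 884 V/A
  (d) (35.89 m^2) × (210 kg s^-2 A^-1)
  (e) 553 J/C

Reference: [m²·s⁻¹] · [kg·s⁻²·A⁻¹] = kg·m²·s⁻³·A⁻¹.
Each option:
  (a) [kg·m²·s⁻²] / [s] = kg·m²·s⁻³
  (b) [kg·m²·s⁻³·A⁻¹] / [m] = kg·m·s⁻³·A⁻¹
  (c) V·A⁻¹ = J·C⁻¹·A⁻¹ = kg·m²·s⁻³·A⁻²
  (d) [m²] · [kg·s⁻²·A⁻¹] = kg·m²·s⁻²·A⁻¹
  (e) J·C⁻¹ = N·m·(s·A)⁻¹ = kg·m²·s⁻³·A⁻¹  ← same
Only (e) matches kg·m²·s⁻³·A⁻¹.

(e)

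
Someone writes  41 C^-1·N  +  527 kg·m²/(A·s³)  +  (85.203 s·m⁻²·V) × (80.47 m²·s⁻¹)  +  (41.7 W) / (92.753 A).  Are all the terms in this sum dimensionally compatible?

No

Expand each in SI base units:
  41 C^-1·N:  N·C⁻¹ = kg·m·s⁻²·(s·A)⁻¹ = kg·m·s⁻³·A⁻¹
  527 kg·m²/(A·s³):  kg·m²·s⁻³·A⁻¹
  (85.203 s·m⁻²·V) × (80.47 m²·s⁻¹):  [kg·s⁻²·A⁻¹] · [m²·s⁻¹] = kg·m²·s⁻³·A⁻¹
  (41.7 W) / (92.753 A):  [kg·m²·s⁻³] / [A] = kg·m²·s⁻³·A⁻¹
The terms do not share a single dimension (kg·m²·s⁻³·A⁻¹ vs kg·m·s⁻³·A⁻¹).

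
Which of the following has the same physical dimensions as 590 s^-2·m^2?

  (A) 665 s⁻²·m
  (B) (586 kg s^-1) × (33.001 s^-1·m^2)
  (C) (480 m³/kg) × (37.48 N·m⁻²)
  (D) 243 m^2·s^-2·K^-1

Reference: m²·s⁻².
Each option:
  (A) m·s⁻²
  (B) [kg·s⁻¹] · [m²·s⁻¹] = kg·m²·s⁻²
  (C) [kg⁻¹·m³] · [kg·m⁻¹·s⁻²] = m²·s⁻²  ← same
  (D) m²·s⁻²·K⁻¹
Only (C) matches m²·s⁻².

(C)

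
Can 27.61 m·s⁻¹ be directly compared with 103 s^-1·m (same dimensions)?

Work out the base dimensions of each:
  27.61 m·s⁻¹:  m·s⁻¹
  103 s^-1·m:  m·s⁻¹
Both are m·s⁻¹, so they have the same dimensions and can be added.

Yes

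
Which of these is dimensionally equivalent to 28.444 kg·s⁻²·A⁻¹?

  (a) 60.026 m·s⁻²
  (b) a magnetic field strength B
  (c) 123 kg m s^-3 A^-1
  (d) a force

(b)

Reference: kg·s⁻²·A⁻¹.
Each option:
  (a) m·s⁻²
  (b) [magnetic field strength B] = kg·s⁻²·A⁻¹  ← same
  (c) kg·m·s⁻³·A⁻¹
  (d) [force] = kg·m·s⁻²
Only (b) matches kg·s⁻²·A⁻¹.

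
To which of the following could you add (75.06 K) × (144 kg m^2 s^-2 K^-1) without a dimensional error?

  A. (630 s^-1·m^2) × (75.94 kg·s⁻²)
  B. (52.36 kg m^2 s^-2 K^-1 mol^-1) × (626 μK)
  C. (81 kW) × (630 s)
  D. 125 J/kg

Reference: [K] · [kg·m²·s⁻²·K⁻¹] = kg·m²·s⁻².
Each option:
  A. [m²·s⁻¹] · [kg·s⁻²] = kg·m²·s⁻³
  B. [kg·m²·s⁻²·K⁻¹·mol⁻¹] · [K] = kg·m²·s⁻²·mol⁻¹
  C. [kg·m²·s⁻³] · [s] = kg·m²·s⁻²  ← same
  D. J·kg⁻¹ = N·m·kg⁻¹ = m²·s⁻²
Only C. matches kg·m²·s⁻².

C.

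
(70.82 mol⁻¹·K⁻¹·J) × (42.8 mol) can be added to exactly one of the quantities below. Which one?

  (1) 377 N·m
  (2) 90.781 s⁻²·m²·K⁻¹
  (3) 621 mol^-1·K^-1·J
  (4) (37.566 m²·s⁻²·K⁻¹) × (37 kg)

Reference: [kg·m²·s⁻²·K⁻¹·mol⁻¹] · [mol] = kg·m²·s⁻²·K⁻¹.
Each option:
  (1) N·m = kg·m·s⁻²·m = kg·m²·s⁻²
  (2) m²·s⁻²·K⁻¹
  (3) J·mol⁻¹·K⁻¹ = N·m·mol⁻¹·K⁻¹ = kg·m²·s⁻²·K⁻¹·mol⁻¹
  (4) [m²·s⁻²·K⁻¹] · [kg] = kg·m²·s⁻²·K⁻¹  ← same
Only (4) matches kg·m²·s⁻²·K⁻¹.

(4)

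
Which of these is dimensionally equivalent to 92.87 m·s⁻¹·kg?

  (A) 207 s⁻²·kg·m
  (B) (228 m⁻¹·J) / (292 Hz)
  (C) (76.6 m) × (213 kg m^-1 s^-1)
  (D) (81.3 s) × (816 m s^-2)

Reference: kg·m·s⁻¹.
Each option:
  (A) kg·m·s⁻²
  (B) [kg·m·s⁻²] / [s⁻¹] = kg·m·s⁻¹  ← same
  (C) [m] · [kg·m⁻¹·s⁻¹] = kg·s⁻¹
  (D) [s] · [m·s⁻²] = m·s⁻¹
Only (B) matches kg·m·s⁻¹.

(B)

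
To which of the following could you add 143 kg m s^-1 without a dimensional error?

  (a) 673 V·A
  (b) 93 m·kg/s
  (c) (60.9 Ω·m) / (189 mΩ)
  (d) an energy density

Reference: kg·m·s⁻¹.
Each option:
  (a) V·A = J·C⁻¹·A = kg·m²·s⁻³
  (b) kg·m·s⁻¹  ← same
  (c) [kg·m³·s⁻³·A⁻²] / [kg·m²·s⁻³·A⁻²] = m
  (d) [energy density] = kg·m⁻¹·s⁻²
Only (b) matches kg·m·s⁻¹.

(b)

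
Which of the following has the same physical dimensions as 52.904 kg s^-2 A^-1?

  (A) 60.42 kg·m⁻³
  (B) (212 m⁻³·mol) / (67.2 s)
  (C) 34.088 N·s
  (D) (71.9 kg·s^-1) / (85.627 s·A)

Reference: kg·s⁻²·A⁻¹.
Each option:
  (A) kg·m⁻³
  (B) [m⁻³·mol] / [s] = m⁻³·s⁻¹·mol
  (C) N·s = kg·m·s⁻²·s = kg·m·s⁻¹
  (D) [kg·s⁻¹] / [s·A] = kg·s⁻²·A⁻¹  ← same
Only (D) matches kg·s⁻²·A⁻¹.

(D)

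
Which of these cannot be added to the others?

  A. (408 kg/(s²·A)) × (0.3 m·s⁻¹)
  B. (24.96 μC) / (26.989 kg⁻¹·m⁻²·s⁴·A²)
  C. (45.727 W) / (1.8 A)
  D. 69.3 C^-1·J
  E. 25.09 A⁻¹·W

Work out the base dimensions of each:
  A. [kg·s⁻²·A⁻¹] · [m·s⁻¹] = kg·m·s⁻³·A⁻¹
  B. [s·A] / [kg⁻¹·m⁻²·s⁴·A²] = kg·m²·s⁻³·A⁻¹
  C. [kg·m²·s⁻³] / [A] = kg·m²·s⁻³·A⁻¹
  D. J·C⁻¹ = N·m·(s·A)⁻¹ = kg·m²·s⁻³·A⁻¹
  E. W·A⁻¹ = J·s⁻¹·A⁻¹ = kg·m²·s⁻³·A⁻¹
All reduce to kg·m²·s⁻³·A⁻¹ except A., which is kg·m·s⁻³·A⁻¹.

A.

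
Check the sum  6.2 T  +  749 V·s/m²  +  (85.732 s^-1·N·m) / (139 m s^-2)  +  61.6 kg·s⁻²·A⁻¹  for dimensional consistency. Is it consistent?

Reduce each to base SI dimensions:
  6.2 T:  T = Wb·m⁻² = kg·s⁻²·A⁻¹
  749 V·s/m²:  V·s·m⁻² = J·C⁻¹·s·m⁻² = kg·s⁻²·A⁻¹
  (85.732 s^-1·N·m) / (139 m s^-2):  [kg·m²·s⁻³] / [m·s⁻²] = kg·m·s⁻¹
  61.6 kg·s⁻²·A⁻¹:  kg·s⁻²·A⁻¹
The terms do not share a single dimension (kg·m·s⁻¹ vs kg·s⁻²·A⁻¹).

No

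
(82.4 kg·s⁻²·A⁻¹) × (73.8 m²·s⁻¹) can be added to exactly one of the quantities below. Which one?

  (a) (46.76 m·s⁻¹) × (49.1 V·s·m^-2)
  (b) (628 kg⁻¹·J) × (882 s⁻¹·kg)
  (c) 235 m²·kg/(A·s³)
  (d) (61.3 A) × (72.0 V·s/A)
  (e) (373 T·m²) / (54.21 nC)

Reference: [kg·s⁻²·A⁻¹] · [m²·s⁻¹] = kg·m²·s⁻³·A⁻¹.
Each option:
  (a) [m·s⁻¹] · [kg·s⁻²·A⁻¹] = kg·m·s⁻³·A⁻¹
  (b) [m²·s⁻²] · [kg·s⁻¹] = kg·m²·s⁻³
  (c) kg·m²·s⁻³·A⁻¹  ← same
  (d) [A] · [kg·m²·s⁻²·A⁻²] = kg·m²·s⁻²·A⁻¹
  (e) [kg·m²·s⁻²·A⁻¹] / [s·A] = kg·m²·s⁻³·A⁻²
Only (c) matches kg·m²·s⁻³·A⁻¹.

(c)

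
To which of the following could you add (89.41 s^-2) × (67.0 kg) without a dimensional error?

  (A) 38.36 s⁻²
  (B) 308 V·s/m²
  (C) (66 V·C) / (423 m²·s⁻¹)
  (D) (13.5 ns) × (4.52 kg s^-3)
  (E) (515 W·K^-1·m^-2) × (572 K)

Reference: [s⁻²] · [kg] = kg·s⁻².
Each option:
  (A) s⁻²
  (B) V·s·m⁻² = J·C⁻¹·s·m⁻² = kg·s⁻²·A⁻¹
  (C) [kg·m²·s⁻²] / [m²·s⁻¹] = kg·s⁻¹
  (D) [s] · [kg·s⁻³] = kg·s⁻²  ← same
  (E) [kg·s⁻³·K⁻¹] · [K] = kg·s⁻³
Only (D) matches kg·s⁻².

(D)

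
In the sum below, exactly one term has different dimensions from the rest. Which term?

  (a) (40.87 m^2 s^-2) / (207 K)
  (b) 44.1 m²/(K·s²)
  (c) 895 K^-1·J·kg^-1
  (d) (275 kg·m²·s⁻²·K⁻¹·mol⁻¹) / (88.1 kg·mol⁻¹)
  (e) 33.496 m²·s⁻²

(e)

Dimensions:
  (a) [m²·s⁻²] / [K] = m²·s⁻²·K⁻¹
  (b) m²·s⁻²·K⁻¹
  (c) J·kg⁻¹·K⁻¹ = N·m·kg⁻¹·K⁻¹ = m²·s⁻²·K⁻¹
  (d) [kg·m²·s⁻²·K⁻¹·mol⁻¹] / [kg·mol⁻¹] = m²·s⁻²·K⁻¹
  (e) m²·s⁻²
All reduce to m²·s⁻²·K⁻¹ except (e), which is m²·s⁻².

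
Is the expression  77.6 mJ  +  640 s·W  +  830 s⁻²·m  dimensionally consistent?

No

Reduce each to base SI dimensions:
  77.6 mJ:  J = N·m = kg·m²·s⁻²
  640 s·W:  W·s = J·s⁻¹·s = kg·m²·s⁻²
  830 s⁻²·m:  m·s⁻²
The terms do not share a single dimension (kg·m²·s⁻² vs m·s⁻²).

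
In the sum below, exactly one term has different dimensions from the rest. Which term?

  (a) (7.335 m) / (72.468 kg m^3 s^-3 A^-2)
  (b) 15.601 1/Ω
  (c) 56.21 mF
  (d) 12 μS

Reduce each to base SI dimensions:
  (a) [m] / [kg·m³·s⁻³·A⁻²] = kg⁻¹·m⁻²·s³·A²
  (b) Ω⁻¹ = (V·A⁻¹)⁻¹ = kg⁻¹·m⁻²·s³·A²
  (c) F = C·V⁻¹ = kg⁻¹·m⁻²·s⁴·A²
  (d) S = Ω⁻¹ = kg⁻¹·m⁻²·s³·A²
All reduce to kg⁻¹·m⁻²·s³·A² except (c), which is kg⁻¹·m⁻²·s⁴·A².

(c)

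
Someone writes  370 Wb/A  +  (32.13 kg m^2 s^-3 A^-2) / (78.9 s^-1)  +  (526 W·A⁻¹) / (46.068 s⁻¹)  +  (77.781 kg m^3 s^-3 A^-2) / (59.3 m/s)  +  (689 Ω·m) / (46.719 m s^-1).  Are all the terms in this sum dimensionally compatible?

Dimensions:
  370 Wb/A:  Wb·A⁻¹ = V·s·A⁻¹ = kg·m²·s⁻²·A⁻²
  (32.13 kg m^2 s^-3 A^-2) / (78.9 s^-1):  [kg·m²·s⁻³·A⁻²] / [s⁻¹] = kg·m²·s⁻²·A⁻²
  (526 W·A⁻¹) / (46.068 s⁻¹):  [kg·m²·s⁻³·A⁻¹] / [s⁻¹] = kg·m²·s⁻²·A⁻¹
  (77.781 kg m^3 s^-3 A^-2) / (59.3 m/s):  [kg·m³·s⁻³·A⁻²] / [m·s⁻¹] = kg·m²·s⁻²·A⁻²
  (689 Ω·m) / (46.719 m s^-1):  [kg·m³·s⁻³·A⁻²] / [m·s⁻¹] = kg·m²·s⁻²·A⁻²
The terms do not share a single dimension (kg·m²·s⁻²·A⁻² vs kg·m²·s⁻²·A⁻¹).

No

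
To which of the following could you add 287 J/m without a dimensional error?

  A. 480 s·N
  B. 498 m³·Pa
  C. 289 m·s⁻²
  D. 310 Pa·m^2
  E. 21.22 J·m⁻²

Reference: J·m⁻¹ = N·m·m⁻¹ = kg·m·s⁻².
Each option:
  A. N·s = kg·m·s⁻²·s = kg·m·s⁻¹
  B. Pa·m³ = N·m⁻²·m³ = kg·m²·s⁻²
  C. m·s⁻²
  D. Pa·m² = N·m⁻²·m² = kg·m·s⁻²  ← same
  E. J·m⁻² = N·m·m⁻² = kg·s⁻²
Only D. matches kg·m·s⁻².

D.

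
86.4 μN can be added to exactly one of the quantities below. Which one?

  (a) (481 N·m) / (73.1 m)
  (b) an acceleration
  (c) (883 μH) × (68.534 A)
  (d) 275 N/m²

(a)

Reference: N = kg·m·s⁻².
Each option:
  (a) [kg·m²·s⁻²] / [m] = kg·m·s⁻²  ← same
  (b) [acceleration] = m·s⁻²
  (c) [kg·m²·s⁻²·A⁻²] · [A] = kg·m²·s⁻²·A⁻¹
  (d) N·m⁻² = kg·m·s⁻²·m⁻² = kg·m⁻¹·s⁻²
Only (a) matches kg·m·s⁻².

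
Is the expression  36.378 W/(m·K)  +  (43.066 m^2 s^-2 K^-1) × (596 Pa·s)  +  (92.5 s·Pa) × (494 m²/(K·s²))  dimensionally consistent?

Yes

In SI base units:
  36.378 W/(m·K):  W·m⁻¹·K⁻¹ = J·s⁻¹·m⁻¹·K⁻¹ = kg·m·s⁻³·K⁻¹
  (43.066 m^2 s^-2 K^-1) × (596 Pa·s):  [m²·s⁻²·K⁻¹] · [kg·m⁻¹·s⁻¹] = kg·m·s⁻³·K⁻¹
  (92.5 s·Pa) × (494 m²/(K·s²)):  [kg·m⁻¹·s⁻¹] · [m²·s⁻²·K⁻¹] = kg·m·s⁻³·K⁻¹
Every term reduces to kg·m·s⁻³·K⁻¹.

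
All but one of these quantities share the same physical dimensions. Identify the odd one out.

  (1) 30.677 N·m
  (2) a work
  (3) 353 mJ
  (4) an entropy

(4)

Dimensions:
  (1) N·m = kg·m·s⁻²·m = kg·m²·s⁻²
  (2) [work] = kg·m²·s⁻²
  (3) J = N·m = kg·m²·s⁻²
  (4) [entropy] = kg·m²·s⁻²·K⁻¹
All reduce to kg·m²·s⁻² except (4), which is kg·m²·s⁻²·K⁻¹.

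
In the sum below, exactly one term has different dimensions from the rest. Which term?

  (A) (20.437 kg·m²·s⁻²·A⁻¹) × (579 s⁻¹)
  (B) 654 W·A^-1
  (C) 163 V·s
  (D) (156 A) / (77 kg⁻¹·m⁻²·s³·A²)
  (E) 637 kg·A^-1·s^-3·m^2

(C)

Dimensions:
  (A) [kg·m²·s⁻²·A⁻¹] · [s⁻¹] = kg·m²·s⁻³·A⁻¹
  (B) W·A⁻¹ = J·s⁻¹·A⁻¹ = kg·m²·s⁻³·A⁻¹
  (C) V·s = J·C⁻¹·s = kg·m²·s⁻²·A⁻¹
  (D) [A] / [kg⁻¹·m⁻²·s³·A²] = kg·m²·s⁻³·A⁻¹
  (E) kg·m²·s⁻³·A⁻¹
All reduce to kg·m²·s⁻³·A⁻¹ except (C), which is kg·m²·s⁻²·A⁻¹.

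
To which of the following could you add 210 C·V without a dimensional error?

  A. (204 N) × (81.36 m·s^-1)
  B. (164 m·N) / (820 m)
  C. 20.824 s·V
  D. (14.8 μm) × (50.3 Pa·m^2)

Reference: C·V = s·A·J·C⁻¹ = kg·m²·s⁻².
Each option:
  A. [kg·m·s⁻²] · [m·s⁻¹] = kg·m²·s⁻³
  B. [kg·m²·s⁻²] / [m] = kg·m·s⁻²
  C. V·s = J·C⁻¹·s = kg·m²·s⁻²·A⁻¹
  D. [m] · [kg·m·s⁻²] = kg·m²·s⁻²  ← same
Only D. matches kg·m²·s⁻².

D.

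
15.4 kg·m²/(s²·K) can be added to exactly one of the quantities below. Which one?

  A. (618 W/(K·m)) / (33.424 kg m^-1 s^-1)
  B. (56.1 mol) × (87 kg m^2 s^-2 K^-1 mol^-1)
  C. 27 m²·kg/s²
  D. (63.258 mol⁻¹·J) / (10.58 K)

B.

Reference: kg·m²·s⁻²·K⁻¹.
Each option:
  A. [kg·m·s⁻³·K⁻¹] / [kg·m⁻¹·s⁻¹] = m²·s⁻²·K⁻¹
  B. [mol] · [kg·m²·s⁻²·K⁻¹·mol⁻¹] = kg·m²·s⁻²·K⁻¹  ← same
  C. kg·m²·s⁻²
  D. [kg·m²·s⁻²·mol⁻¹] / [K] = kg·m²·s⁻²·K⁻¹·mol⁻¹
Only B. matches kg·m²·s⁻²·K⁻¹.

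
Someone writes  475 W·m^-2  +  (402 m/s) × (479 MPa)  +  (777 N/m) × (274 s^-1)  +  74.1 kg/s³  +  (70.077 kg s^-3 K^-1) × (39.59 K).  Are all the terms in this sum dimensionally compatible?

Yes

Work out the base dimensions of each:
  475 W·m^-2:  W·m⁻² = J·s⁻¹·m⁻² = kg·s⁻³
  (402 m/s) × (479 MPa):  [m·s⁻¹] · [kg·m⁻¹·s⁻²] = kg·s⁻³
  (777 N/m) × (274 s^-1):  [kg·s⁻²] · [s⁻¹] = kg·s⁻³
  74.1 kg/s³:  kg·s⁻³
  (70.077 kg s^-3 K^-1) × (39.59 K):  [kg·s⁻³·K⁻¹] · [K] = kg·s⁻³
Every term reduces to kg·s⁻³.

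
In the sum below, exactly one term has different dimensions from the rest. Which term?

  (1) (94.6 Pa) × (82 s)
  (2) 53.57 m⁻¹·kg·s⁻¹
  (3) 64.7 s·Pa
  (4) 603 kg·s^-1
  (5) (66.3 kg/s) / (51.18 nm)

(4)

Reduce each to base SI dimensions:
  (1) [kg·m⁻¹·s⁻²] · [s] = kg·m⁻¹·s⁻¹
  (2) kg·m⁻¹·s⁻¹
  (3) Pa·s = N·m⁻²·s = kg·m⁻¹·s⁻¹
  (4) kg·s⁻¹
  (5) [kg·s⁻¹] / [m] = kg·m⁻¹·s⁻¹
All reduce to kg·m⁻¹·s⁻¹ except (4), which is kg·s⁻¹.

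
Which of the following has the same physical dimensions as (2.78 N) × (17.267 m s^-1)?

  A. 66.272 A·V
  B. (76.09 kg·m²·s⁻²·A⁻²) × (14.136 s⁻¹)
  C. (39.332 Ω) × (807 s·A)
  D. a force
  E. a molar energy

Reference: [kg·m·s⁻²] · [m·s⁻¹] = kg·m²·s⁻³.
Each option:
  A. V·A = J·C⁻¹·A = kg·m²·s⁻³  ← same
  B. [kg·m²·s⁻²·A⁻²] · [s⁻¹] = kg·m²·s⁻³·A⁻²
  C. [kg·m²·s⁻³·A⁻²] · [s·A] = kg·m²·s⁻²·A⁻¹
  D. [force] = kg·m·s⁻²
  E. [molar energy] = kg·m²·s⁻²·mol⁻¹
Only A. matches kg·m²·s⁻³.

A.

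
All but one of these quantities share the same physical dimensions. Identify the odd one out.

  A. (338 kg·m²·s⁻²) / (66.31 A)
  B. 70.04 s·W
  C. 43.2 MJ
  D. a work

Work out the base dimensions of each:
  A. [kg·m²·s⁻²] / [A] = kg·m²·s⁻²·A⁻¹
  B. W·s = J·s⁻¹·s = kg·m²·s⁻²
  C. J = N·m = kg·m²·s⁻²
  D. [work] = kg·m²·s⁻²
All reduce to kg·m²·s⁻² except A., which is kg·m²·s⁻²·A⁻¹.

A.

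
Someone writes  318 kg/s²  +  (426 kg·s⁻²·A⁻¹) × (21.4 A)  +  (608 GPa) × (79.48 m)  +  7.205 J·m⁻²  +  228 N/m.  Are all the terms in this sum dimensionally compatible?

Yes

In SI base units:
  318 kg/s²:  kg·s⁻²
  (426 kg·s⁻²·A⁻¹) × (21.4 A):  [kg·s⁻²·A⁻¹] · [A] = kg·s⁻²
  (608 GPa) × (79.48 m):  [kg·m⁻¹·s⁻²] · [m] = kg·s⁻²
  7.205 J·m⁻²:  J·m⁻² = N·m·m⁻² = kg·s⁻²
  228 N/m:  N·m⁻¹ = kg·m·s⁻²·m⁻¹ = kg·s⁻²
Every term reduces to kg·s⁻².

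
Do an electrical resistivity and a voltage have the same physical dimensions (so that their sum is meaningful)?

Work out the base dimensions of each:
  an electrical resistivity:  [electrical resistivity] = kg·m³·s⁻³·A⁻²
  a voltage:  [voltage] = kg·m²·s⁻³·A⁻¹
kg·m³·s⁻³·A⁻² ≠ kg·m²·s⁻³·A⁻¹, so they cannot be added.

No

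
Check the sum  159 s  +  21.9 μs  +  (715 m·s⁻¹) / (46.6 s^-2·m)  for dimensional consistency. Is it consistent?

In SI base units:
  159 s:  s
  21.9 μs:  s
  (715 m·s⁻¹) / (46.6 s^-2·m):  [m·s⁻¹] / [m·s⁻²] = s
Every term reduces to s.

Yes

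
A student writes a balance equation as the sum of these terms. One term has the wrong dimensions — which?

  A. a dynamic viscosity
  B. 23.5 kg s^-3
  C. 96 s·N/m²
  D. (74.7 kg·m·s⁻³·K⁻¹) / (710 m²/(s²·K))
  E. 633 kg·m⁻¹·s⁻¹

B.

Reduce each to base SI dimensions:
  A. [dynamic viscosity] = kg·m⁻¹·s⁻¹
  B. kg·s⁻³
  C. N·s·m⁻² = kg·m·s⁻²·s·m⁻² = kg·m⁻¹·s⁻¹
  D. [kg·m·s⁻³·K⁻¹] / [m²·s⁻²·K⁻¹] = kg·m⁻¹·s⁻¹
  E. kg·m⁻¹·s⁻¹
All reduce to kg·m⁻¹·s⁻¹ except B., which is kg·s⁻³.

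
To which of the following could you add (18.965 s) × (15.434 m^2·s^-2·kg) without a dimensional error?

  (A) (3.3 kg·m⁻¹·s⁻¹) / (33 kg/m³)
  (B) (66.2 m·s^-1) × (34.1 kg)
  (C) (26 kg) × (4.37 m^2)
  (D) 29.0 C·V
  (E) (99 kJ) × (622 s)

Reference: [s] · [kg·m²·s⁻²] = kg·m²·s⁻¹.
Each option:
  (A) [kg·m⁻¹·s⁻¹] / [kg·m⁻³] = m²·s⁻¹
  (B) [m·s⁻¹] · [kg] = kg·m·s⁻¹
  (C) [kg] · [m²] = kg·m²
  (D) C·V = s·A·J·C⁻¹ = kg·m²·s⁻²
  (E) [kg·m²·s⁻²] · [s] = kg·m²·s⁻¹  ← same
Only (E) matches kg·m²·s⁻¹.

(E)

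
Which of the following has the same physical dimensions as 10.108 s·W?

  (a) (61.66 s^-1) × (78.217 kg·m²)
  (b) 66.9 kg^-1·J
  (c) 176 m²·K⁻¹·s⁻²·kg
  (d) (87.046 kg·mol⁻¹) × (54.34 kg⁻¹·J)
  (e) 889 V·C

Reference: W·s = J·s⁻¹·s = kg·m²·s⁻².
Each option:
  (a) [s⁻¹] · [kg·m²] = kg·m²·s⁻¹
  (b) J·kg⁻¹ = N·m·kg⁻¹ = m²·s⁻²
  (c) kg·m²·s⁻²·K⁻¹
  (d) [kg·mol⁻¹] · [m²·s⁻²] = kg·m²·s⁻²·mol⁻¹
  (e) C·V = s·A·J·C⁻¹ = kg·m²·s⁻²  ← same
Only (e) matches kg·m²·s⁻².

(e)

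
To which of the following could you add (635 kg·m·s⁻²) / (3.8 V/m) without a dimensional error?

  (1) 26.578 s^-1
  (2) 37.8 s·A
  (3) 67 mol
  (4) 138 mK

Reference: [kg·m·s⁻²] / [kg·m·s⁻³·A⁻¹] = s·A.
Each option:
  (1) s⁻¹
  (2) s·A  ← same
  (3) mol
  (4) K
Only (2) matches s·A.

(2)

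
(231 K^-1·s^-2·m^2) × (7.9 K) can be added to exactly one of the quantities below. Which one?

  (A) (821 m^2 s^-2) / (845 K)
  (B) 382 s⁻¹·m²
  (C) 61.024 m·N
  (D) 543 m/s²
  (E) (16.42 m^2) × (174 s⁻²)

Reference: [m²·s⁻²·K⁻¹] · [K] = m²·s⁻².
Each option:
  (A) [m²·s⁻²] / [K] = m²·s⁻²·K⁻¹
  (B) m²·s⁻¹
  (C) N·m = kg·m·s⁻²·m = kg·m²·s⁻²
  (D) m·s⁻²
  (E) [m²] · [s⁻²] = m²·s⁻²  ← same
Only (E) matches m²·s⁻².

(E)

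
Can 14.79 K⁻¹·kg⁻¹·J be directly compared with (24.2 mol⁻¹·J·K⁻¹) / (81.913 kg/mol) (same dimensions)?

Yes

In SI base units:
  14.79 K⁻¹·kg⁻¹·J:  J·kg⁻¹·K⁻¹ = N·m·kg⁻¹·K⁻¹ = m²·s⁻²·K⁻¹
  (24.2 mol⁻¹·J·K⁻¹) / (81.913 kg/mol):  [kg·m²·s⁻²·K⁻¹·mol⁻¹] / [kg·mol⁻¹] = m²·s⁻²·K⁻¹
Both are m²·s⁻²·K⁻¹, so they have the same dimensions and can be added.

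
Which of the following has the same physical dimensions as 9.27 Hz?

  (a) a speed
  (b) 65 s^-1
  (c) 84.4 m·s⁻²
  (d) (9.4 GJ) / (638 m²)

(b)

Reference: Hz = s⁻¹.
Each option:
  (a) [speed] = m·s⁻¹
  (b) s⁻¹  ← same
  (c) m·s⁻²
  (d) [kg·m²·s⁻²] / [m²] = kg·s⁻²
Only (b) matches s⁻¹.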